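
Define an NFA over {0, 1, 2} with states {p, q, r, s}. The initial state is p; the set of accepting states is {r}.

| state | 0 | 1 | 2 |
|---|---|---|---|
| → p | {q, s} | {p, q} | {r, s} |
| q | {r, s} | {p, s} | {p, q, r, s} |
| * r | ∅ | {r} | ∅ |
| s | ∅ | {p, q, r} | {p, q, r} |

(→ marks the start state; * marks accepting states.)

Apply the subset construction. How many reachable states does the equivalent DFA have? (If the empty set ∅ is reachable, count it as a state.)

Start state of the DFA: {p}.
{p} --0--> {q, s}  [new]
{p} --1--> {p, q}  [new]
{p} --2--> {r, s}  [new]
{q, s} --0--> {r, s}  [seen]
{q, s} --1--> {p, q, r, s}  [new]
{q, s} --2--> {p, q, r, s}  [seen]
{p, q} --0--> {q, r, s}  [new]
{p, q} --1--> {p, q, s}  [new]
{p, q} --2--> {p, q, r, s}  [seen]
{r, s} --0--> ∅  [new]
{r, s} --1--> {p, q, r}  [new]
{r, s} --2--> {p, q, r}  [seen]
{p, q, r, s} --0--> {q, r, s}  [seen]
{p, q, r, s} --1--> {p, q, r, s}  [seen]
{p, q, r, s} --2--> {p, q, r, s}  [seen]
{q, r, s} --0--> {r, s}  [seen]
{q, r, s} --1--> {p, q, r, s}  [seen]
{q, r, s} --2--> {p, q, r, s}  [seen]
{p, q, s} --0--> {q, r, s}  [seen]
{p, q, s} --1--> {p, q, r, s}  [seen]
{p, q, s} --2--> {p, q, r, s}  [seen]
∅ --0--> ∅  [seen]
∅ --1--> ∅  [seen]
∅ --2--> ∅  [seen]
{p, q, r} --0--> {q, r, s}  [seen]
{p, q, r} --1--> {p, q, r, s}  [seen]
{p, q, r} --2--> {p, q, r, s}  [seen]
Reachable DFA states: {p}, {q, s}, {p, q}, {r, s}, {p, q, r, s}, {q, r, s}, {p, q, s}, ∅, {p, q, r}.

9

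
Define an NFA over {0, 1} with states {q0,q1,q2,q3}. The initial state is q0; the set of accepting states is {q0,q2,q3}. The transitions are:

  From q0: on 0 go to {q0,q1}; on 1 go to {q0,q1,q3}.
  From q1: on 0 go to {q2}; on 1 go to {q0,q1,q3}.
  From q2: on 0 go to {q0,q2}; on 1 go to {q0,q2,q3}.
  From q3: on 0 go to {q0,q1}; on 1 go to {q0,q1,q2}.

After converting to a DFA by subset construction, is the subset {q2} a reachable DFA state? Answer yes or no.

Start state of the DFA: {q0}.
{q0} --0--> {q0,q1}  [new]
{q0} --1--> {q0,q1,q3}  [new]
{q0,q1} --0--> {q0,q1,q2}  [new]
{q0,q1} --1--> {q0,q1,q3}  [seen]
{q0,q1,q3} --0--> {q0,q1,q2}  [seen]
{q0,q1,q3} --1--> {q0,q1,q2,q3}  [new]
{q0,q1,q2} --0--> {q0,q1,q2}  [seen]
{q0,q1,q2} --1--> {q0,q1,q2,q3}  [seen]
{q0,q1,q2,q3} --0--> {q0,q1,q2}  [seen]
{q0,q1,q2,q3} --1--> {q0,q1,q2,q3}  [seen]
Reachable DFA states: {q0}, {q0,q1}, {q0,q1,q3}, {q0,q1,q2}, {q0,q1,q2,q3}.
{q2} is not among them.

no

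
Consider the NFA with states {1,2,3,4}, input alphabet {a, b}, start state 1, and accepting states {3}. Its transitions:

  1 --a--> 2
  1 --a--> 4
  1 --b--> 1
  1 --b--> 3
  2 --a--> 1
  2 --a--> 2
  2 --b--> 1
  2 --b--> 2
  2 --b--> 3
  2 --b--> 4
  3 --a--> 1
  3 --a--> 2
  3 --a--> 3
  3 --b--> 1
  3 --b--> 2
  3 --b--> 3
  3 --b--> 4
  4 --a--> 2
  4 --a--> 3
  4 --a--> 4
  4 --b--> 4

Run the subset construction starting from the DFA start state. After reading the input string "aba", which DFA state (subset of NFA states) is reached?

Start: {1}.
δ(1,a) = {2,4}.
Union: {2,4}.
After a: {2,4}.
δ(2,b) = {1,2,3,4}; δ(4,b) = {4}.
Union: {1,2,3,4}.
After b: {1,2,3,4}.
δ(1,a) = {2,4}; δ(2,a) = {1,2}; δ(3,a) = {1,2,3}; δ(4,a) = {2,3,4}.
Union: {1,2,3,4}.
After a: {1,2,3,4}.

{1,2,3,4}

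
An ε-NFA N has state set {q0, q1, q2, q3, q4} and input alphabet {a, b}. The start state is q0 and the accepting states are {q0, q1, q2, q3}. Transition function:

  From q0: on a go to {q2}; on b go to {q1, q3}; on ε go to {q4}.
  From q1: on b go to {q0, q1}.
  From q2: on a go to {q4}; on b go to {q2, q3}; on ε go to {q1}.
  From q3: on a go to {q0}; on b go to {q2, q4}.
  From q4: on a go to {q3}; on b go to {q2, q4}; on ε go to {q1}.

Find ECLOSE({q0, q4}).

{q0, q1, q4}

Begin with {q0, q4}.
q4 →ε {q1}; add q1.
ε-closure = {q0, q1, q4}.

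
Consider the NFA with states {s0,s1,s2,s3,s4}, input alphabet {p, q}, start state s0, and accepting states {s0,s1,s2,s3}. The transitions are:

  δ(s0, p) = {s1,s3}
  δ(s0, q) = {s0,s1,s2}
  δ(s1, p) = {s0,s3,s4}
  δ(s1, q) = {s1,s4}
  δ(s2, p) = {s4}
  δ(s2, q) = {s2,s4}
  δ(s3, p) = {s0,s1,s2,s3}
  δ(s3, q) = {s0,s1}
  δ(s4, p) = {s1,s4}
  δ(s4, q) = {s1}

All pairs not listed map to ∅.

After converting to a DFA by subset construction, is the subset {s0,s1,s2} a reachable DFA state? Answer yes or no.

Start state of the DFA: {s0}.
{s0} --p--> {s1,s3}  [new]
{s0} --q--> {s0,s1,s2}  [new]
{s1,s3} --p--> {s0,s1,s2,s3,s4}  [new]
{s1,s3} --q--> {s0,s1,s4}  [new]
{s0,s1,s2} --p--> {s0,s1,s3,s4}  [new]
{s0,s1,s2} --q--> {s0,s1,s2,s4}  [new]
{s0,s1,s2,s3,s4} --p--> {s0,s1,s2,s3,s4}  [seen]
{s0,s1,s2,s3,s4} --q--> {s0,s1,s2,s4}  [seen]
{s0,s1,s4} --p--> {s0,s1,s3,s4}  [seen]
{s0,s1,s4} --q--> {s0,s1,s2,s4}  [seen]
{s0,s1,s3,s4} --p--> {s0,s1,s2,s3,s4}  [seen]
{s0,s1,s3,s4} --q--> {s0,s1,s2,s4}  [seen]
{s0,s1,s2,s4} --p--> {s0,s1,s3,s4}  [seen]
{s0,s1,s2,s4} --q--> {s0,s1,s2,s4}  [seen]
Reachable DFA states: {s0}, {s1,s3}, {s0,s1,s2}, {s0,s1,s2,s3,s4}, {s0,s1,s4}, {s0,s1,s3,s4}, {s0,s1,s2,s4}.
{s0,s1,s2} is among them.

yes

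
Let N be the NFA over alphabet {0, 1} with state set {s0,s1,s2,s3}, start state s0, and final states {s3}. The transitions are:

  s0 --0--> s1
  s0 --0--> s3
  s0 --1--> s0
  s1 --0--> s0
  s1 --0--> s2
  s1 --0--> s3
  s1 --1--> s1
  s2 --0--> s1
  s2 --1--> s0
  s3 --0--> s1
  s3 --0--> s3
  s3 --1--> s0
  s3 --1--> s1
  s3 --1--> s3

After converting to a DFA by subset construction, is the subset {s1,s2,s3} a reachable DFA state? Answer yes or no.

Start state of the DFA: {s0}.
{s0} --0--> {s1,s3}  [new]
{s0} --1--> {s0}  [seen]
{s1,s3} --0--> {s0,s1,s2,s3}  [new]
{s1,s3} --1--> {s0,s1,s3}  [new]
{s0,s1,s2,s3} --0--> {s0,s1,s2,s3}  [seen]
{s0,s1,s2,s3} --1--> {s0,s1,s3}  [seen]
{s0,s1,s3} --0--> {s0,s1,s2,s3}  [seen]
{s0,s1,s3} --1--> {s0,s1,s3}  [seen]
Reachable DFA states: {s0}, {s1,s3}, {s0,s1,s2,s3}, {s0,s1,s3}.
{s1,s2,s3} is not among them.

no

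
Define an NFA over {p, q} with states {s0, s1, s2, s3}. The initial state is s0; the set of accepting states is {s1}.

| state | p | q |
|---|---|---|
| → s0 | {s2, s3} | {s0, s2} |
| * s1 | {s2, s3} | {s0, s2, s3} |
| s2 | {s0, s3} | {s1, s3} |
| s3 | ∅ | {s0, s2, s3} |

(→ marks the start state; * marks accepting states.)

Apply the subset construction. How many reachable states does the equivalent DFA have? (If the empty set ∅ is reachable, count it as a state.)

Start state of the DFA: {s0}.
{s0} --p--> {s2, s3}  [new]
{s0} --q--> {s0, s2}  [new]
{s2, s3} --p--> {s0, s3}  [new]
{s2, s3} --q--> {s0, s1, s2, s3}  [new]
{s0, s2} --p--> {s0, s2, s3}  [new]
{s0, s2} --q--> {s0, s1, s2, s3}  [seen]
{s0, s3} --p--> {s2, s3}  [seen]
{s0, s3} --q--> {s0, s2, s3}  [seen]
{s0, s1, s2, s3} --p--> {s0, s2, s3}  [seen]
{s0, s1, s2, s3} --q--> {s0, s1, s2, s3}  [seen]
{s0, s2, s3} --p--> {s0, s2, s3}  [seen]
{s0, s2, s3} --q--> {s0, s1, s2, s3}  [seen]
Reachable DFA states: {s0}, {s2, s3}, {s0, s2}, {s0, s3}, {s0, s1, s2, s3}, {s0, s2, s3}.

6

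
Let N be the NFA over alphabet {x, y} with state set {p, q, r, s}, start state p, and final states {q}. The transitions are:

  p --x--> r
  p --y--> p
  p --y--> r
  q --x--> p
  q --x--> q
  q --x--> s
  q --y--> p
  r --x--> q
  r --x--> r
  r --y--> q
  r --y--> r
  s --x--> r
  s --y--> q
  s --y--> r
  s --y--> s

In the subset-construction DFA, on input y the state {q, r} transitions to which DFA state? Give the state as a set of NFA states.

δ(q,y) = {p}; δ(r,y) = {q, r}.
Union: {p, q, r}.

{p, q, r}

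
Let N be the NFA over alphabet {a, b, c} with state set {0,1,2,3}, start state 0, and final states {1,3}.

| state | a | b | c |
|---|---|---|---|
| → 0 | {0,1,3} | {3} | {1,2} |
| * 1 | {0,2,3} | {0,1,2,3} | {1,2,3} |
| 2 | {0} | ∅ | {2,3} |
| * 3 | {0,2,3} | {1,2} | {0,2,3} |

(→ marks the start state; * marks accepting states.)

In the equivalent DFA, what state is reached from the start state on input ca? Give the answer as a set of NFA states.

Start: {0}.
δ(0,c) = {1,2}.
Union: {1,2}.
After c: {1,2}.
δ(1,a) = {0,2,3}; δ(2,a) = {0}.
Union: {0,2,3}.
After a: {0,2,3}.

{0,2,3}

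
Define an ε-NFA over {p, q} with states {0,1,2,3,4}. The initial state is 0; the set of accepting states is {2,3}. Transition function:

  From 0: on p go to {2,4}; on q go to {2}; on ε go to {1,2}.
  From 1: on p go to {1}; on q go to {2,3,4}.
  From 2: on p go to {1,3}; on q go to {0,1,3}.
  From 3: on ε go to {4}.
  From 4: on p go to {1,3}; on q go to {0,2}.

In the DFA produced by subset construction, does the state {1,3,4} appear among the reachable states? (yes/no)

yes

Start state of the DFA: {0,1,2} (ε-closure of the NFA start).
{0,1,2} --p--> {1,2,3,4}  [new]
{0,1,2} --q--> {0,1,2,3,4}  [new]
{1,2,3,4} --p--> {1,3,4}  [new]
{1,2,3,4} --q--> {0,1,2,3,4}  [seen]
{0,1,2,3,4} --p--> {1,2,3,4}  [seen]
{0,1,2,3,4} --q--> {0,1,2,3,4}  [seen]
{1,3,4} --p--> {1,3,4}  [seen]
{1,3,4} --q--> {0,1,2,3,4}  [seen]
Reachable DFA states: {0,1,2}, {1,2,3,4}, {0,1,2,3,4}, {1,3,4}.
{1,3,4} is among them.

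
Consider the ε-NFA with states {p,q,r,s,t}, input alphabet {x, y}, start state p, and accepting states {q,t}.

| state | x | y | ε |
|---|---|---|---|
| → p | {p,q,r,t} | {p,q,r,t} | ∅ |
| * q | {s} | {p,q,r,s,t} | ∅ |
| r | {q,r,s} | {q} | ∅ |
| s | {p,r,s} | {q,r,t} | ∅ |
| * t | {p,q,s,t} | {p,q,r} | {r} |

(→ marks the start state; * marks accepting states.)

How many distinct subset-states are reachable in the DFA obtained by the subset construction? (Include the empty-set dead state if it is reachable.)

3

Start state of the DFA: {p} (ε-closure of the NFA start).
{p} --x--> {p,q,r,t}  [new]
{p} --y--> {p,q,r,t}  [seen]
{p,q,r,t} --x--> {p,q,r,s,t}  [new]
{p,q,r,t} --y--> {p,q,r,s,t}  [seen]
{p,q,r,s,t} --x--> {p,q,r,s,t}  [seen]
{p,q,r,s,t} --y--> {p,q,r,s,t}  [seen]
Reachable DFA states: {p}, {p,q,r,t}, {p,q,r,s,t}.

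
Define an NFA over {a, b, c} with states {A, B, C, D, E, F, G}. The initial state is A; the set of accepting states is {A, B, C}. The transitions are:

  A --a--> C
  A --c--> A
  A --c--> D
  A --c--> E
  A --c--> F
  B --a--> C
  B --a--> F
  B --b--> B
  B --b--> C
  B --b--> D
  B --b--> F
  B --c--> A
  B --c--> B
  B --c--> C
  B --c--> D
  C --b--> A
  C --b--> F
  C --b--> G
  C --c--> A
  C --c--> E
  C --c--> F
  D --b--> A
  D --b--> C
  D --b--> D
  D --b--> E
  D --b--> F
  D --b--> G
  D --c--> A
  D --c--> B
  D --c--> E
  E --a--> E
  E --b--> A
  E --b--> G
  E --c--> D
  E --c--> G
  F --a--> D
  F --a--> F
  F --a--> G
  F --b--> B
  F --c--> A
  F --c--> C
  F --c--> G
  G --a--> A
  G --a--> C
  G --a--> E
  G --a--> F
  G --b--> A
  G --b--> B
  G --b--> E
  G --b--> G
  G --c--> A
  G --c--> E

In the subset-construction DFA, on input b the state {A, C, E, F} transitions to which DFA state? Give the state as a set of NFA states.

{A, B, F, G}

δ(A,b) = ∅; δ(C,b) = {A, F, G}; δ(E,b) = {A, G}; δ(F,b) = {B}.
Union: {A, B, F, G}.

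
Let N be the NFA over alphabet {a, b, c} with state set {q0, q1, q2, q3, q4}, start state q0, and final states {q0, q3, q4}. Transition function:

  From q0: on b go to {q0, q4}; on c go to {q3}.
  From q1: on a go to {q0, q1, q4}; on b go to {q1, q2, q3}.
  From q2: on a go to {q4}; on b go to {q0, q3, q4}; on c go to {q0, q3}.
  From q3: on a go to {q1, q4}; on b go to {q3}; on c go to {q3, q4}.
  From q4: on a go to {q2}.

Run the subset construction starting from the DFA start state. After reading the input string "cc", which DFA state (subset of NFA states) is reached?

Start: {q0}.
δ(q0,c) = {q3}.
Union: {q3}.
After c: {q3}.
δ(q3,c) = {q3, q4}.
Union: {q3, q4}.
After c: {q3, q4}.

{q3, q4}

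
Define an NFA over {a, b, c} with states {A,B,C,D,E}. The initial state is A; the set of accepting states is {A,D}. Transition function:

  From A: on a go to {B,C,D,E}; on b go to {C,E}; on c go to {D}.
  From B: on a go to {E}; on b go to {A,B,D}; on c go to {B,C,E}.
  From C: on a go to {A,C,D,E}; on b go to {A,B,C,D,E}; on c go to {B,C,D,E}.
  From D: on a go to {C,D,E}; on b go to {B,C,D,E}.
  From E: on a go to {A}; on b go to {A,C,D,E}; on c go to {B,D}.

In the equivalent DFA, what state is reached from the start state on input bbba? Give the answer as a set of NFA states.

Start: {A}.
δ(A,b) = {C,E}.
Union: {C,E}.
After b: {C,E}.
δ(C,b) = {A,B,C,D,E}; δ(E,b) = {A,C,D,E}.
Union: {A,B,C,D,E}.
After b: {A,B,C,D,E}.
δ(A,b) = {C,E}; δ(B,b) = {A,B,D}; δ(C,b) = {A,B,C,D,E}; δ(D,b) = {B,C,D,E}; δ(E,b) = {A,C,D,E}.
Union: {A,B,C,D,E}.
After b: {A,B,C,D,E}.
δ(A,a) = {B,C,D,E}; δ(B,a) = {E}; δ(C,a) = {A,C,D,E}; δ(D,a) = {C,D,E}; δ(E,a) = {A}.
Union: {A,B,C,D,E}.
After a: {A,B,C,D,E}.

{A,B,C,D,E}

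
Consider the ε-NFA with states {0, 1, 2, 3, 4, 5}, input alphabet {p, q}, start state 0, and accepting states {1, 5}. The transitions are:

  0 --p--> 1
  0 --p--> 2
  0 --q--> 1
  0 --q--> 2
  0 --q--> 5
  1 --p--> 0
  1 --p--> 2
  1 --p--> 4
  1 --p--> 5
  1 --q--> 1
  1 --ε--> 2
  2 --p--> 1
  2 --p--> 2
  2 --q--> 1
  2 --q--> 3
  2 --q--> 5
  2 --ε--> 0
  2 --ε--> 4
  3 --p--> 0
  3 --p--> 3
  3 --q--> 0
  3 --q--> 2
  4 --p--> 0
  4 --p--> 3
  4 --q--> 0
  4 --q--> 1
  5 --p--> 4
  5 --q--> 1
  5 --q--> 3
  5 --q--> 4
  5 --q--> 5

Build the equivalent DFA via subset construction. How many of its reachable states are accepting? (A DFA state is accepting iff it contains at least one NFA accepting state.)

3

Start state of the DFA: {0} (ε-closure of the NFA start).
{0} --p--> {0, 1, 2, 4}  [new]
{0} --q--> {0, 1, 2, 4, 5}  [new]
{0, 1, 2, 4} --p--> {0, 1, 2, 3, 4, 5}  [new]
{0, 1, 2, 4} --q--> {0, 1, 2, 3, 4, 5}  [seen]
{0, 1, 2, 4, 5} --p--> {0, 1, 2, 3, 4, 5}  [seen]
{0, 1, 2, 4, 5} --q--> {0, 1, 2, 3, 4, 5}  [seen]
{0, 1, 2, 3, 4, 5} --p--> {0, 1, 2, 3, 4, 5}  [seen]
{0, 1, 2, 3, 4, 5} --q--> {0, 1, 2, 3, 4, 5}  [seen]
Reachable DFA states: {0}, {0, 1, 2, 4}, {0, 1, 2, 4, 5}, {0, 1, 2, 3, 4, 5}.
Accepting DFA states (contain an NFA accepting state): {0, 1, 2, 4}, {0, 1, 2, 4, 5}, {0, 1, 2, 3, 4, 5}.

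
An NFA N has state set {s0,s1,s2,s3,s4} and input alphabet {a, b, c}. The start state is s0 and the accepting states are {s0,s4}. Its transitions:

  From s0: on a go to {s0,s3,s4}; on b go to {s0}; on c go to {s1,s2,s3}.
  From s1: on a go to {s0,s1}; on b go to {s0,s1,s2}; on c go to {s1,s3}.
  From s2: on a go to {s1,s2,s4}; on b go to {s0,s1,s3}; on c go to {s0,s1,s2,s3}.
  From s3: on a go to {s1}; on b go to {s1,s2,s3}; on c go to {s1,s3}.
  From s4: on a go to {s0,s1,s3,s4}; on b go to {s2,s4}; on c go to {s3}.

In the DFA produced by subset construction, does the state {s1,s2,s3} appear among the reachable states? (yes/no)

Start state of the DFA: {s0}.
{s0} --a--> {s0,s3,s4}  [new]
{s0} --b--> {s0}  [seen]
{s0} --c--> {s1,s2,s3}  [new]
{s0,s3,s4} --a--> {s0,s1,s3,s4}  [new]
{s0,s3,s4} --b--> {s0,s1,s2,s3,s4}  [new]
{s0,s3,s4} --c--> {s1,s2,s3}  [seen]
{s1,s2,s3} --a--> {s0,s1,s2,s4}  [new]
{s1,s2,s3} --b--> {s0,s1,s2,s3}  [new]
{s1,s2,s3} --c--> {s0,s1,s2,s3}  [seen]
{s0,s1,s3,s4} --a--> {s0,s1,s3,s4}  [seen]
{s0,s1,s3,s4} --b--> {s0,s1,s2,s3,s4}  [seen]
{s0,s1,s3,s4} --c--> {s1,s2,s3}  [seen]
{s0,s1,s2,s3,s4} --a--> {s0,s1,s2,s3,s4}  [seen]
{s0,s1,s2,s3,s4} --b--> {s0,s1,s2,s3,s4}  [seen]
{s0,s1,s2,s3,s4} --c--> {s0,s1,s2,s3}  [seen]
{s0,s1,s2,s4} --a--> {s0,s1,s2,s3,s4}  [seen]
{s0,s1,s2,s4} --b--> {s0,s1,s2,s3,s4}  [seen]
{s0,s1,s2,s4} --c--> {s0,s1,s2,s3}  [seen]
{s0,s1,s2,s3} --a--> {s0,s1,s2,s3,s4}  [seen]
{s0,s1,s2,s3} --b--> {s0,s1,s2,s3}  [seen]
{s0,s1,s2,s3} --c--> {s0,s1,s2,s3}  [seen]
Reachable DFA states: {s0}, {s0,s3,s4}, {s1,s2,s3}, {s0,s1,s3,s4}, {s0,s1,s2,s3,s4}, {s0,s1,s2,s4}, {s0,s1,s2,s3}.
{s1,s2,s3} is among them.

yes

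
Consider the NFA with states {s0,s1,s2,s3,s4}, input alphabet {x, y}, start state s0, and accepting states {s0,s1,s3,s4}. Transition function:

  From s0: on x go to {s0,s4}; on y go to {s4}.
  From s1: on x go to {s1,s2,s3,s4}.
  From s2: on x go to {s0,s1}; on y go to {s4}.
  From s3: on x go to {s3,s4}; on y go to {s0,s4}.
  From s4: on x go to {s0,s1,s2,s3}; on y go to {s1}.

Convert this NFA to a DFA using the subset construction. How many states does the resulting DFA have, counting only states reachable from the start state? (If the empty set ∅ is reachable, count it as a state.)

10

Start state of the DFA: {s0}.
{s0} --x--> {s0,s4}  [new]
{s0} --y--> {s4}  [new]
{s0,s4} --x--> {s0,s1,s2,s3,s4}  [new]
{s0,s4} --y--> {s1,s4}  [new]
{s4} --x--> {s0,s1,s2,s3}  [new]
{s4} --y--> {s1}  [new]
{s0,s1,s2,s3,s4} --x--> {s0,s1,s2,s3,s4}  [seen]
{s0,s1,s2,s3,s4} --y--> {s0,s1,s4}  [new]
{s1,s4} --x--> {s0,s1,s2,s3,s4}  [seen]
{s1,s4} --y--> {s1}  [seen]
{s0,s1,s2,s3} --x--> {s0,s1,s2,s3,s4}  [seen]
{s0,s1,s2,s3} --y--> {s0,s4}  [seen]
{s1} --x--> {s1,s2,s3,s4}  [new]
{s1} --y--> ∅  [new]
{s0,s1,s4} --x--> {s0,s1,s2,s3,s4}  [seen]
{s0,s1,s4} --y--> {s1,s4}  [seen]
{s1,s2,s3,s4} --x--> {s0,s1,s2,s3,s4}  [seen]
{s1,s2,s3,s4} --y--> {s0,s1,s4}  [seen]
∅ --x--> ∅  [seen]
∅ --y--> ∅  [seen]
Reachable DFA states: {s0}, {s0,s4}, {s4}, {s0,s1,s2,s3,s4}, {s1,s4}, {s0,s1,s2,s3}, {s1}, {s0,s1,s4}, {s1,s2,s3,s4}, ∅.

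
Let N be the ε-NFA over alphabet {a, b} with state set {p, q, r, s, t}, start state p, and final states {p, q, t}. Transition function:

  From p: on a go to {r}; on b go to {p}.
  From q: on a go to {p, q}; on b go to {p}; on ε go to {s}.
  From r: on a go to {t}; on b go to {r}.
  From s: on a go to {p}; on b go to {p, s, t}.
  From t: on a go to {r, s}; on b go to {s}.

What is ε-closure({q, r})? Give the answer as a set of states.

{q, r, s}

Begin with {q, r}.
q →ε {s}; add s.
ε-closure = {q, r, s}.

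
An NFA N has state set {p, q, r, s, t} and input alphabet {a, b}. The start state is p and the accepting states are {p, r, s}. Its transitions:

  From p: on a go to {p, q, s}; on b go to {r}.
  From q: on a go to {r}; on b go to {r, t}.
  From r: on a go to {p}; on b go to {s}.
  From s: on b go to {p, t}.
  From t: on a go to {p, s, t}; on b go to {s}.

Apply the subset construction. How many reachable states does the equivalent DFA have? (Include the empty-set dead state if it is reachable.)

Start state of the DFA: {p}.
{p} --a--> {p, q, s}  [new]
{p} --b--> {r}  [new]
{p, q, s} --a--> {p, q, r, s}  [new]
{p, q, s} --b--> {p, r, t}  [new]
{r} --a--> {p}  [seen]
{r} --b--> {s}  [new]
{p, q, r, s} --a--> {p, q, r, s}  [seen]
{p, q, r, s} --b--> {p, r, s, t}  [new]
{p, r, t} --a--> {p, q, s, t}  [new]
{p, r, t} --b--> {r, s}  [new]
{s} --a--> ∅  [new]
{s} --b--> {p, t}  [new]
{p, r, s, t} --a--> {p, q, s, t}  [seen]
{p, r, s, t} --b--> {p, r, s, t}  [seen]
{p, q, s, t} --a--> {p, q, r, s, t}  [new]
{p, q, s, t} --b--> {p, r, s, t}  [seen]
{r, s} --a--> {p}  [seen]
{r, s} --b--> {p, s, t}  [new]
∅ --a--> ∅  [seen]
∅ --b--> ∅  [seen]
{p, t} --a--> {p, q, s, t}  [seen]
{p, t} --b--> {r, s}  [seen]
{p, q, r, s, t} --a--> {p, q, r, s, t}  [seen]
{p, q, r, s, t} --b--> {p, r, s, t}  [seen]
{p, s, t} --a--> {p, q, s, t}  [seen]
{p, s, t} --b--> {p, r, s, t}  [seen]
Reachable DFA states: {p}, {p, q, s}, {r}, {p, q, r, s}, {p, r, t}, {s}, {p, r, s, t}, {p, q, s, t}, {r, s}, ∅, {p, t}, {p, q, r, s, t}, {p, s, t}.

13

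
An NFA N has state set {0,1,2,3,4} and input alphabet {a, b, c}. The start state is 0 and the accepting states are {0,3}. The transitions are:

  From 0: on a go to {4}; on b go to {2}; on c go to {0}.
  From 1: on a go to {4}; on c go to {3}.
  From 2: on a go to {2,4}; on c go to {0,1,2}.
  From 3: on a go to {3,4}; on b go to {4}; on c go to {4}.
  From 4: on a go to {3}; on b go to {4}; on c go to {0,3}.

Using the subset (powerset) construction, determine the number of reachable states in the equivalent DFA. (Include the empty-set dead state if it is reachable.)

14

Start state of the DFA: {0}.
{0} --a--> {4}  [new]
{0} --b--> {2}  [new]
{0} --c--> {0}  [seen]
{4} --a--> {3}  [new]
{4} --b--> {4}  [seen]
{4} --c--> {0,3}  [new]
{2} --a--> {2,4}  [new]
{2} --b--> ∅  [new]
{2} --c--> {0,1,2}  [new]
{3} --a--> {3,4}  [new]
{3} --b--> {4}  [seen]
{3} --c--> {4}  [seen]
{0,3} --a--> {3,4}  [seen]
{0,3} --b--> {2,4}  [seen]
{0,3} --c--> {0,4}  [new]
{2,4} --a--> {2,3,4}  [new]
{2,4} --b--> {4}  [seen]
{2,4} --c--> {0,1,2,3}  [new]
∅ --a--> ∅  [seen]
∅ --b--> ∅  [seen]
∅ --c--> ∅  [seen]
{0,1,2} --a--> {2,4}  [seen]
{0,1,2} --b--> {2}  [seen]
{0,1,2} --c--> {0,1,2,3}  [seen]
{3,4} --a--> {3,4}  [seen]
{3,4} --b--> {4}  [seen]
{3,4} --c--> {0,3,4}  [new]
{0,4} --a--> {3,4}  [seen]
{0,4} --b--> {2,4}  [seen]
{0,4} --c--> {0,3}  [seen]
{2,3,4} --a--> {2,3,4}  [seen]
{2,3,4} --b--> {4}  [seen]
{2,3,4} --c--> {0,1,2,3,4}  [new]
{0,1,2,3} --a--> {2,3,4}  [seen]
{0,1,2,3} --b--> {2,4}  [seen]
{0,1,2,3} --c--> {0,1,2,3,4}  [seen]
{0,3,4} --a--> {3,4}  [seen]
{0,3,4} --b--> {2,4}  [seen]
{0,3,4} --c--> {0,3,4}  [seen]
{0,1,2,3,4} --a--> {2,3,4}  [seen]
{0,1,2,3,4} --b--> {2,4}  [seen]
{0,1,2,3,4} --c--> {0,1,2,3,4}  [seen]
Reachable DFA states: {0}, {4}, {2}, {3}, {0,3}, {2,4}, ∅, {0,1,2}, {3,4}, {0,4}, {2,3,4}, {0,1,2,3}, {0,3,4}, {0,1,2,3,4}.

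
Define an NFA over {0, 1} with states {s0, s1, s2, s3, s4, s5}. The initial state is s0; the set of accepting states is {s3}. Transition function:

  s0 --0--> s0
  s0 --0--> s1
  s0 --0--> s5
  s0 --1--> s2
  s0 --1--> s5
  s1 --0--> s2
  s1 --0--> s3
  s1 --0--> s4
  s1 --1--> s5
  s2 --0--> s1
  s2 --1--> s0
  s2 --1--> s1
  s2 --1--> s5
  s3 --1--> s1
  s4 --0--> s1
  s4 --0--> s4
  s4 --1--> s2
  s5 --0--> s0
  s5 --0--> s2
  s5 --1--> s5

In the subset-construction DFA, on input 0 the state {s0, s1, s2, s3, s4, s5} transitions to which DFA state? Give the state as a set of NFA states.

δ(s0,0) = {s0, s1, s5}; δ(s1,0) = {s2, s3, s4}; δ(s2,0) = {s1}; δ(s3,0) = ∅; δ(s4,0) = {s1, s4}; δ(s5,0) = {s0, s2}.
Union: {s0, s1, s2, s3, s4, s5}.

{s0, s1, s2, s3, s4, s5}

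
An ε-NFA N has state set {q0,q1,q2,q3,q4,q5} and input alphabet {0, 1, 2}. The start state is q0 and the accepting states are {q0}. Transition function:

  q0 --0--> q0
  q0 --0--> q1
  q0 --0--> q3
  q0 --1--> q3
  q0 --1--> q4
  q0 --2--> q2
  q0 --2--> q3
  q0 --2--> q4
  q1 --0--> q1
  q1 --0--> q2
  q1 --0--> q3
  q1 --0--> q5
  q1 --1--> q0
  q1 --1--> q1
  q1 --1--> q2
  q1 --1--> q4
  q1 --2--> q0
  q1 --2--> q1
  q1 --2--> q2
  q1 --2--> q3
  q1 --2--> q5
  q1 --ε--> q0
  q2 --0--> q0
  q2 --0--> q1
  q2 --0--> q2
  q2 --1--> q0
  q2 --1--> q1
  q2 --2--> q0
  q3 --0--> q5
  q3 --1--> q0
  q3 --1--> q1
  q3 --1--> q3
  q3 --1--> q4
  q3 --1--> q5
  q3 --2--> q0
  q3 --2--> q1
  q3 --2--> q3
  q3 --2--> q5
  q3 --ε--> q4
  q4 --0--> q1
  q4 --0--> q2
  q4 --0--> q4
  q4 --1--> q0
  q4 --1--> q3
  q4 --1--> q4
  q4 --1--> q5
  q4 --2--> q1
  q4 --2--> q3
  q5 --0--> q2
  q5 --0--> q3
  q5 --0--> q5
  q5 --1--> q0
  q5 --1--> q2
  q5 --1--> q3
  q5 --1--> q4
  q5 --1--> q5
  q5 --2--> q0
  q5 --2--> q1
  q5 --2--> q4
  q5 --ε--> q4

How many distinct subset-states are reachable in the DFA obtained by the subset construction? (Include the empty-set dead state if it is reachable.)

Start state of the DFA: {q0} (ε-closure of the NFA start).
{q0} --0--> {q0,q1,q3,q4}  [new]
{q0} --1--> {q3,q4}  [new]
{q0} --2--> {q2,q3,q4}  [new]
{q0,q1,q3,q4} --0--> {q0,q1,q2,q3,q4,q5}  [new]
{q0,q1,q3,q4} --1--> {q0,q1,q2,q3,q4,q5}  [seen]
{q0,q1,q3,q4} --2--> {q0,q1,q2,q3,q4,q5}  [seen]
{q3,q4} --0--> {q0,q1,q2,q4,q5}  [new]
{q3,q4} --1--> {q0,q1,q3,q4,q5}  [new]
{q3,q4} --2--> {q0,q1,q3,q4,q5}  [seen]
{q2,q3,q4} --0--> {q0,q1,q2,q4,q5}  [seen]
{q2,q3,q4} --1--> {q0,q1,q3,q4,q5}  [seen]
{q2,q3,q4} --2--> {q0,q1,q3,q4,q5}  [seen]
{q0,q1,q2,q3,q4,q5} --0--> {q0,q1,q2,q3,q4,q5}  [seen]
{q0,q1,q2,q3,q4,q5} --1--> {q0,q1,q2,q3,q4,q5}  [seen]
{q0,q1,q2,q3,q4,q5} --2--> {q0,q1,q2,q3,q4,q5}  [seen]
{q0,q1,q2,q4,q5} --0--> {q0,q1,q2,q3,q4,q5}  [seen]
{q0,q1,q2,q4,q5} --1--> {q0,q1,q2,q3,q4,q5}  [seen]
{q0,q1,q2,q4,q5} --2--> {q0,q1,q2,q3,q4,q5}  [seen]
{q0,q1,q3,q4,q5} --0--> {q0,q1,q2,q3,q4,q5}  [seen]
{q0,q1,q3,q4,q5} --1--> {q0,q1,q2,q3,q4,q5}  [seen]
{q0,q1,q3,q4,q5} --2--> {q0,q1,q2,q3,q4,q5}  [seen]
Reachable DFA states: {q0}, {q0,q1,q3,q4}, {q3,q4}, {q2,q3,q4}, {q0,q1,q2,q3,q4,q5}, {q0,q1,q2,q4,q5}, {q0,q1,q3,q4,q5}.

7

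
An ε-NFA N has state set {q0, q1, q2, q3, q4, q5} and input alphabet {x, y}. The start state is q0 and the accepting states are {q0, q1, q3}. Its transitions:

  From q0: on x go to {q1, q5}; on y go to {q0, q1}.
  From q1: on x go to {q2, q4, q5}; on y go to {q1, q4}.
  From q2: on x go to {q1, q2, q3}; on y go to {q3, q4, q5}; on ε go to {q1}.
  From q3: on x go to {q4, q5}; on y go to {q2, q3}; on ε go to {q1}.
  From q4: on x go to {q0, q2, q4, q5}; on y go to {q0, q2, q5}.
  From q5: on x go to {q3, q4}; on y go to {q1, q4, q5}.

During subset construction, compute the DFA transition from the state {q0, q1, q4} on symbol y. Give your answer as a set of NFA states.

δ(q0,y) = {q0, q1}; δ(q1,y) = {q1, q4}; δ(q4,y) = {q0, q2, q5}.
Union: {q0, q1, q2, q4, q5}.

{q0, q1, q2, q4, q5}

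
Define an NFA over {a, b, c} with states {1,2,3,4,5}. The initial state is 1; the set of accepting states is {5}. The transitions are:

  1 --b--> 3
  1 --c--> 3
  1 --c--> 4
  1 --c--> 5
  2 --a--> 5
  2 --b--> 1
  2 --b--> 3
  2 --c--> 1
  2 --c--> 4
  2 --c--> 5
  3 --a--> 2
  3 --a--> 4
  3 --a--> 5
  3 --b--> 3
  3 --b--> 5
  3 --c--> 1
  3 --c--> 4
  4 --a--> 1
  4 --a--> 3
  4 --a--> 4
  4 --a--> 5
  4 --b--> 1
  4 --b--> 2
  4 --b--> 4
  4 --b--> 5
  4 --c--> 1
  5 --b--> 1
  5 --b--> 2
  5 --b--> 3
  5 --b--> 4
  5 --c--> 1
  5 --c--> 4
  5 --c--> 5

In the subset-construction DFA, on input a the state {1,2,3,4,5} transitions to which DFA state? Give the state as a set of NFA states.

δ(1,a) = ∅; δ(2,a) = {5}; δ(3,a) = {2,4,5}; δ(4,a) = {1,3,4,5}; δ(5,a) = ∅.
Union: {1,2,3,4,5}.

{1,2,3,4,5}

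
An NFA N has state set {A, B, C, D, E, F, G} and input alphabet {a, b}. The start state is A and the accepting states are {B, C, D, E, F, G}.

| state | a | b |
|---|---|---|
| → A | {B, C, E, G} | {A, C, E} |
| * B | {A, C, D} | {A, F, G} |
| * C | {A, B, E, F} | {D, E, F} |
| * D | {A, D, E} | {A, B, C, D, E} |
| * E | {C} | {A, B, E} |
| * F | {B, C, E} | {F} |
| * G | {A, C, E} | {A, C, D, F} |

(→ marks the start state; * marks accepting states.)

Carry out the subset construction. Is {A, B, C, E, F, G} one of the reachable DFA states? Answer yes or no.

Start state of the DFA: {A}.
{A} --a--> {B, C, E, G}  [new]
{A} --b--> {A, C, E}  [new]
{B, C, E, G} --a--> {A, B, C, D, E, F}  [new]
{B, C, E, G} --b--> {A, B, C, D, E, F, G}  [new]
{A, C, E} --a--> {A, B, C, E, F, G}  [new]
{A, C, E} --b--> {A, B, C, D, E, F}  [seen]
{A, B, C, D, E, F} --a--> {A, B, C, D, E, F, G}  [seen]
{A, B, C, D, E, F} --b--> {A, B, C, D, E, F, G}  [seen]
{A, B, C, D, E, F, G} --a--> {A, B, C, D, E, F, G}  [seen]
{A, B, C, D, E, F, G} --b--> {A, B, C, D, E, F, G}  [seen]
{A, B, C, E, F, G} --a--> {A, B, C, D, E, F, G}  [seen]
{A, B, C, E, F, G} --b--> {A, B, C, D, E, F, G}  [seen]
Reachable DFA states: {A}, {B, C, E, G}, {A, C, E}, {A, B, C, D, E, F}, {A, B, C, D, E, F, G}, {A, B, C, E, F, G}.
{A, B, C, E, F, G} is among them.

yes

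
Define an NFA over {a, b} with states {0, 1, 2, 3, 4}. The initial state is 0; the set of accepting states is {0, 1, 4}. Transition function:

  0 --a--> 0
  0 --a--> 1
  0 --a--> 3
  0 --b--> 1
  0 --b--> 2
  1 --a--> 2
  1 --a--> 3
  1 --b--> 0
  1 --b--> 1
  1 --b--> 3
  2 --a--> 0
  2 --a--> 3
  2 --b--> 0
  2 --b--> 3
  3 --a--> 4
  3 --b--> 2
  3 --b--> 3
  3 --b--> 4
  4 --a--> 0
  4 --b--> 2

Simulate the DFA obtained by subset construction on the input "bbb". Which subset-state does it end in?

{0, 1, 2, 3, 4}

Start: {0}.
δ(0,b) = {1, 2}.
Union: {1, 2}.
After b: {1, 2}.
δ(1,b) = {0, 1, 3}; δ(2,b) = {0, 3}.
Union: {0, 1, 3}.
After b: {0, 1, 3}.
δ(0,b) = {1, 2}; δ(1,b) = {0, 1, 3}; δ(3,b) = {2, 3, 4}.
Union: {0, 1, 2, 3, 4}.
After b: {0, 1, 2, 3, 4}.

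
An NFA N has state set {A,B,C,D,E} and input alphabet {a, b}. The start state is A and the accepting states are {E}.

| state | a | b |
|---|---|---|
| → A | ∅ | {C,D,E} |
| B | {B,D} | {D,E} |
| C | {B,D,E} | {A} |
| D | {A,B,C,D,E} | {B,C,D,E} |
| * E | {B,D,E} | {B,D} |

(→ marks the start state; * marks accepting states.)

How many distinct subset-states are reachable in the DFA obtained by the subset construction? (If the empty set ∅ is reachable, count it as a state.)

4

Start state of the DFA: {A}.
{A} --a--> ∅  [new]
{A} --b--> {C,D,E}  [new]
∅ --a--> ∅  [seen]
∅ --b--> ∅  [seen]
{C,D,E} --a--> {A,B,C,D,E}  [new]
{C,D,E} --b--> {A,B,C,D,E}  [seen]
{A,B,C,D,E} --a--> {A,B,C,D,E}  [seen]
{A,B,C,D,E} --b--> {A,B,C,D,E}  [seen]
Reachable DFA states: {A}, ∅, {C,D,E}, {A,B,C,D,E}.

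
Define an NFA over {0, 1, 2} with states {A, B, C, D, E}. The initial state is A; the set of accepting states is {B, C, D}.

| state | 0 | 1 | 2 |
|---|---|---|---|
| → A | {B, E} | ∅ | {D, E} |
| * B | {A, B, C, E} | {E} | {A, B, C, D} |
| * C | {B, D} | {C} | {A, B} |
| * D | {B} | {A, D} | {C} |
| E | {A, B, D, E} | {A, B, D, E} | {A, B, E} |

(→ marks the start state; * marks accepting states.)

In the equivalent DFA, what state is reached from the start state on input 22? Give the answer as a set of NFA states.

Start: {A}.
δ(A,2) = {D, E}.
Union: {D, E}.
After 2: {D, E}.
δ(D,2) = {C}; δ(E,2) = {A, B, E}.
Union: {A, B, C, E}.
After 2: {A, B, C, E}.

{A, B, C, E}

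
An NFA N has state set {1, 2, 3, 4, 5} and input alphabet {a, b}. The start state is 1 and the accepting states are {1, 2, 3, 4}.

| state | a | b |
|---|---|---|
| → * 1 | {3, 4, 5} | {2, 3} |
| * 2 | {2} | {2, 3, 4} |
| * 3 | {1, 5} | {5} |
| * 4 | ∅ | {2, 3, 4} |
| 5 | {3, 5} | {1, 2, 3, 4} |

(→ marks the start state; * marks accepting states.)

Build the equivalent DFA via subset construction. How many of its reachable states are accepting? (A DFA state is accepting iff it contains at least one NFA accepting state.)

Start state of the DFA: {1}.
{1} --a--> {3, 4, 5}  [new]
{1} --b--> {2, 3}  [new]
{3, 4, 5} --a--> {1, 3, 5}  [new]
{3, 4, 5} --b--> {1, 2, 3, 4, 5}  [new]
{2, 3} --a--> {1, 2, 5}  [new]
{2, 3} --b--> {2, 3, 4, 5}  [new]
{1, 3, 5} --a--> {1, 3, 4, 5}  [new]
{1, 3, 5} --b--> {1, 2, 3, 4, 5}  [seen]
{1, 2, 3, 4, 5} --a--> {1, 2, 3, 4, 5}  [seen]
{1, 2, 3, 4, 5} --b--> {1, 2, 3, 4, 5}  [seen]
{1, 2, 5} --a--> {2, 3, 4, 5}  [seen]
{1, 2, 5} --b--> {1, 2, 3, 4}  [new]
{2, 3, 4, 5} --a--> {1, 2, 3, 5}  [new]
{2, 3, 4, 5} --b--> {1, 2, 3, 4, 5}  [seen]
{1, 3, 4, 5} --a--> {1, 3, 4, 5}  [seen]
{1, 3, 4, 5} --b--> {1, 2, 3, 4, 5}  [seen]
{1, 2, 3, 4} --a--> {1, 2, 3, 4, 5}  [seen]
{1, 2, 3, 4} --b--> {2, 3, 4, 5}  [seen]
{1, 2, 3, 5} --a--> {1, 2, 3, 4, 5}  [seen]
{1, 2, 3, 5} --b--> {1, 2, 3, 4, 5}  [seen]
Reachable DFA states: {1}, {3, 4, 5}, {2, 3}, {1, 3, 5}, {1, 2, 3, 4, 5}, {1, 2, 5}, {2, 3, 4, 5}, {1, 3, 4, 5}, {1, 2, 3, 4}, {1, 2, 3, 5}.
Accepting DFA states (contain an NFA accepting state): {1}, {3, 4, 5}, {2, 3}, {1, 3, 5}, {1, 2, 3, 4, 5}, {1, 2, 5}, {2, 3, 4, 5}, {1, 3, 4, 5}, {1, 2, 3, 4}, {1, 2, 3, 5}.

10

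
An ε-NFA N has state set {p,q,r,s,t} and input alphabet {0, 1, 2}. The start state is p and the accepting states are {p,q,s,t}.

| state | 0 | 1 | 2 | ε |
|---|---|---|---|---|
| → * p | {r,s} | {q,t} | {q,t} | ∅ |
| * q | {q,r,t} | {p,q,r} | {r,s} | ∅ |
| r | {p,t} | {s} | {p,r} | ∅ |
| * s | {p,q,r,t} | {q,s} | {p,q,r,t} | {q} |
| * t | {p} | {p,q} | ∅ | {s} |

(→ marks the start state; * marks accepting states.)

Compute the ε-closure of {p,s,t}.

{p,q,s,t}

Begin with {p,s,t}.
s →ε {q}; add q.
ε-closure = {p,q,s,t}.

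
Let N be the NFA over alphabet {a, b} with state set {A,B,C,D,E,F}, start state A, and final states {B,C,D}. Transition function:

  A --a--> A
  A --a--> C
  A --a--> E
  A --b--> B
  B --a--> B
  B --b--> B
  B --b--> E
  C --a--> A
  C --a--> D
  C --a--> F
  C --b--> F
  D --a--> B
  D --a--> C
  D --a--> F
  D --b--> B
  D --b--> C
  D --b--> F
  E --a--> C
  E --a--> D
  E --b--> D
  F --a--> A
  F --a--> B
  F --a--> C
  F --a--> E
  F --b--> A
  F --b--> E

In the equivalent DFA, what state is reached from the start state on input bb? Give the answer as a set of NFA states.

Start: {A}.
δ(A,b) = {B}.
Union: {B}.
After b: {B}.
δ(B,b) = {B,E}.
Union: {B,E}.
After b: {B,E}.

{B,E}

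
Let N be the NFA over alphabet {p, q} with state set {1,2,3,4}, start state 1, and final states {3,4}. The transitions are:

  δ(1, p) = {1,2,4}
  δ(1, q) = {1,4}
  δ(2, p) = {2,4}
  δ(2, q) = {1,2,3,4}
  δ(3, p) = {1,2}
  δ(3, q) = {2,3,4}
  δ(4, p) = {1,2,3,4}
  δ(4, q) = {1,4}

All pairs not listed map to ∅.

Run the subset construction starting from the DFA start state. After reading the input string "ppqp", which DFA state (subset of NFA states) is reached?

{1,2,3,4}

Start: {1}.
δ(1,p) = {1,2,4}.
Union: {1,2,4}.
After p: {1,2,4}.
δ(1,p) = {1,2,4}; δ(2,p) = {2,4}; δ(4,p) = {1,2,3,4}.
Union: {1,2,3,4}.
After p: {1,2,3,4}.
δ(1,q) = {1,4}; δ(2,q) = {1,2,3,4}; δ(3,q) = {2,3,4}; δ(4,q) = {1,4}.
Union: {1,2,3,4}.
After q: {1,2,3,4}.
δ(1,p) = {1,2,4}; δ(2,p) = {2,4}; δ(3,p) = {1,2}; δ(4,p) = {1,2,3,4}.
Union: {1,2,3,4}.
After p: {1,2,3,4}.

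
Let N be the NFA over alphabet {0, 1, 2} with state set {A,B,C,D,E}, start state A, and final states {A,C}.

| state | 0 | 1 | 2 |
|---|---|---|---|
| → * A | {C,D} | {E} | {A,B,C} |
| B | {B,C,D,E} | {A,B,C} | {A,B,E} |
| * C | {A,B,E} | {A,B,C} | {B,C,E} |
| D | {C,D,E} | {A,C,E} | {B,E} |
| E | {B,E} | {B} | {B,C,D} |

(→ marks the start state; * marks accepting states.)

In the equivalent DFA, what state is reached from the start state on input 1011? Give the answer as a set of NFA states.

Start: {A}.
δ(A,1) = {E}.
Union: {E}.
After 1: {E}.
δ(E,0) = {B,E}.
Union: {B,E}.
After 0: {B,E}.
δ(B,1) = {A,B,C}; δ(E,1) = {B}.
Union: {A,B,C}.
After 1: {A,B,C}.
δ(A,1) = {E}; δ(B,1) = {A,B,C}; δ(C,1) = {A,B,C}.
Union: {A,B,C,E}.
After 1: {A,B,C,E}.

{A,B,C,E}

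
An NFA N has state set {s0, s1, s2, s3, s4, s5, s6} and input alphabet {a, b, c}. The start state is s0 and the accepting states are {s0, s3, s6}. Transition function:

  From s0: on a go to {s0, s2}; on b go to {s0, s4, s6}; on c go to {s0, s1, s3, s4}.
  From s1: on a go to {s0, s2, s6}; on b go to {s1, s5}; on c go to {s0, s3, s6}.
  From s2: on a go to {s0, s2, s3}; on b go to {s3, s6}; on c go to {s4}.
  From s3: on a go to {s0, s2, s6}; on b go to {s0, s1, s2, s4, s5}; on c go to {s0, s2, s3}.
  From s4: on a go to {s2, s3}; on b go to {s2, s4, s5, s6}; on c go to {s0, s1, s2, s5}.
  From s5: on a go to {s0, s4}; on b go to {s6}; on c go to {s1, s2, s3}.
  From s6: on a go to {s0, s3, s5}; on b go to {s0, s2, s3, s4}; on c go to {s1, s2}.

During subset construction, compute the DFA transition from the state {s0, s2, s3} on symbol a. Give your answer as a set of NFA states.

{s0, s2, s3, s6}

δ(s0,a) = {s0, s2}; δ(s2,a) = {s0, s2, s3}; δ(s3,a) = {s0, s2, s6}.
Union: {s0, s2, s3, s6}.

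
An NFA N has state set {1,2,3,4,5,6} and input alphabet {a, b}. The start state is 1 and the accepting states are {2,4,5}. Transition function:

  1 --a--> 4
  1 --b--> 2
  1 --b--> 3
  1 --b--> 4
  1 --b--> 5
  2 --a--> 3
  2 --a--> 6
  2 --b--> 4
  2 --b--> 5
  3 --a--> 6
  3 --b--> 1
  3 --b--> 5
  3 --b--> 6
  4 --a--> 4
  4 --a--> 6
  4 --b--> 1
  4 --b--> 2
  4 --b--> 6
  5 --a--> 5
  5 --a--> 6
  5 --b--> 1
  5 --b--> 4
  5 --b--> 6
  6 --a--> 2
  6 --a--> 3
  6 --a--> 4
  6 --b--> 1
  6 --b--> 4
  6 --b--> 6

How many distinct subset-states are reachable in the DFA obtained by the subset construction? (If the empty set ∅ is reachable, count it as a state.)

Start state of the DFA: {1}.
{1} --a--> {4}  [new]
{1} --b--> {2,3,4,5}  [new]
{4} --a--> {4,6}  [new]
{4} --b--> {1,2,6}  [new]
{2,3,4,5} --a--> {3,4,5,6}  [new]
{2,3,4,5} --b--> {1,2,4,5,6}  [new]
{4,6} --a--> {2,3,4,6}  [new]
{4,6} --b--> {1,2,4,6}  [new]
{1,2,6} --a--> {2,3,4,6}  [seen]
{1,2,6} --b--> {1,2,3,4,5,6}  [new]
{3,4,5,6} --a--> {2,3,4,5,6}  [new]
{3,4,5,6} --b--> {1,2,4,5,6}  [seen]
{1,2,4,5,6} --a--> {2,3,4,5,6}  [seen]
{1,2,4,5,6} --b--> {1,2,3,4,5,6}  [seen]
{2,3,4,6} --a--> {2,3,4,6}  [seen]
{2,3,4,6} --b--> {1,2,4,5,6}  [seen]
{1,2,4,6} --a--> {2,3,4,6}  [seen]
{1,2,4,6} --b--> {1,2,3,4,5,6}  [seen]
{1,2,3,4,5,6} --a--> {2,3,4,5,6}  [seen]
{1,2,3,4,5,6} --b--> {1,2,3,4,5,6}  [seen]
{2,3,4,5,6} --a--> {2,3,4,5,6}  [seen]
{2,3,4,5,6} --b--> {1,2,4,5,6}  [seen]
Reachable DFA states: {1}, {4}, {2,3,4,5}, {4,6}, {1,2,6}, {3,4,5,6}, {1,2,4,5,6}, {2,3,4,6}, {1,2,4,6}, {1,2,3,4,5,6}, {2,3,4,5,6}.

11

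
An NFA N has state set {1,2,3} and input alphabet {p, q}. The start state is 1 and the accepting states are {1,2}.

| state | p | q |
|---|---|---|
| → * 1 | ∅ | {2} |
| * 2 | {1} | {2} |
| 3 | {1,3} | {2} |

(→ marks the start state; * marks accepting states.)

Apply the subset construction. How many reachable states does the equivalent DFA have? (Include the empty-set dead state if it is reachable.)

3

Start state of the DFA: {1}.
{1} --p--> ∅  [new]
{1} --q--> {2}  [new]
∅ --p--> ∅  [seen]
∅ --q--> ∅  [seen]
{2} --p--> {1}  [seen]
{2} --q--> {2}  [seen]
Reachable DFA states: {1}, ∅, {2}.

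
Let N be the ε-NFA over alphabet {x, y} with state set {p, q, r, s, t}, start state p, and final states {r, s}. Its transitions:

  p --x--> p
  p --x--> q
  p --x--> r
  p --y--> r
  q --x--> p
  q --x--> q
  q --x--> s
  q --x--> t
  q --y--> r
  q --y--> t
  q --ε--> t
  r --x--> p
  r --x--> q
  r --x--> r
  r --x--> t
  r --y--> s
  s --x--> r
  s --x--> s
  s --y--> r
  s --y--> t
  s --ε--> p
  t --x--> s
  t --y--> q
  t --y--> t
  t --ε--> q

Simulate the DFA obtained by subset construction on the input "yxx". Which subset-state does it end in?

{p, q, r, s, t}

Start: {p}.
δ(p,y) = {r}.
Union: {r}.
After y: {r}.
δ(r,x) = {p, q, r, t}.
Union: {p, q, r, t}.
After x: {p, q, r, t}.
δ(p,x) = {p, q, r}; δ(q,x) = {p, q, s, t}; δ(r,x) = {p, q, r, t}; δ(t,x) = {s}.
Union: {p, q, r, s, t}.
After x: {p, q, r, s, t}.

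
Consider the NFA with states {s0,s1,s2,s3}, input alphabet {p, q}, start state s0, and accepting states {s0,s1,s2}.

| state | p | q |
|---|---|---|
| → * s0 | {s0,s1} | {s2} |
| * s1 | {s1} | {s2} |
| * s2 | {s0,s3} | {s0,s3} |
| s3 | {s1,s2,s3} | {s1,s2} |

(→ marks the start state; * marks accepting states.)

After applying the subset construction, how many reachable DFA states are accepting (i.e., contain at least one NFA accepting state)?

8

Start state of the DFA: {s0}.
{s0} --p--> {s0,s1}  [new]
{s0} --q--> {s2}  [new]
{s0,s1} --p--> {s0,s1}  [seen]
{s0,s1} --q--> {s2}  [seen]
{s2} --p--> {s0,s3}  [new]
{s2} --q--> {s0,s3}  [seen]
{s0,s3} --p--> {s0,s1,s2,s3}  [new]
{s0,s3} --q--> {s1,s2}  [new]
{s0,s1,s2,s3} --p--> {s0,s1,s2,s3}  [seen]
{s0,s1,s2,s3} --q--> {s0,s1,s2,s3}  [seen]
{s1,s2} --p--> {s0,s1,s3}  [new]
{s1,s2} --q--> {s0,s2,s3}  [new]
{s0,s1,s3} --p--> {s0,s1,s2,s3}  [seen]
{s0,s1,s3} --q--> {s1,s2}  [seen]
{s0,s2,s3} --p--> {s0,s1,s2,s3}  [seen]
{s0,s2,s3} --q--> {s0,s1,s2,s3}  [seen]
Reachable DFA states: {s0}, {s0,s1}, {s2}, {s0,s3}, {s0,s1,s2,s3}, {s1,s2}, {s0,s1,s3}, {s0,s2,s3}.
Accepting DFA states (contain an NFA accepting state): {s0}, {s0,s1}, {s2}, {s0,s3}, {s0,s1,s2,s3}, {s1,s2}, {s0,s1,s3}, {s0,s2,s3}.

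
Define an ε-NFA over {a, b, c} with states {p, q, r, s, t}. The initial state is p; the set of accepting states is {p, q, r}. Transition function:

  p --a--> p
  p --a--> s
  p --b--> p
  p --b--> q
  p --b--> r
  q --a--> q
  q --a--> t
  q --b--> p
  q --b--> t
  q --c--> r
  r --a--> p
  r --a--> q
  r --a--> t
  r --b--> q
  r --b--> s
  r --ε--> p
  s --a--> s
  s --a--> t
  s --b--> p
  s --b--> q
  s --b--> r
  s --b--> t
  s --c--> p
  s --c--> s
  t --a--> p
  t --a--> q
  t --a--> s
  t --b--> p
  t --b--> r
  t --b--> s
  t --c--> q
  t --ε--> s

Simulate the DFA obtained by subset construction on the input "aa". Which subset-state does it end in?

{p, s, t}

Start: {p}.
δ(p,a) = {p, s}.
Union: {p, s}.
After a: {p, s}.
δ(p,a) = {p, s}; δ(s,a) = {s, t}.
Union: {p, s, t}.
After a: {p, s, t}.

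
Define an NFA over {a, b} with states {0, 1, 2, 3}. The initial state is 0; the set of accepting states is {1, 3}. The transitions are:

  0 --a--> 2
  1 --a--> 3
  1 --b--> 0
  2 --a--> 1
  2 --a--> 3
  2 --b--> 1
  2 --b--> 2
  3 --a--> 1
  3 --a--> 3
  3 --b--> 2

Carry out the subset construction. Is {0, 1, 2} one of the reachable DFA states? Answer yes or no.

yes

Start state of the DFA: {0}.
{0} --a--> {2}  [new]
{0} --b--> ∅  [new]
{2} --a--> {1, 3}  [new]
{2} --b--> {1, 2}  [new]
∅ --a--> ∅  [seen]
∅ --b--> ∅  [seen]
{1, 3} --a--> {1, 3}  [seen]
{1, 3} --b--> {0, 2}  [new]
{1, 2} --a--> {1, 3}  [seen]
{1, 2} --b--> {0, 1, 2}  [new]
{0, 2} --a--> {1, 2, 3}  [new]
{0, 2} --b--> {1, 2}  [seen]
{0, 1, 2} --a--> {1, 2, 3}  [seen]
{0, 1, 2} --b--> {0, 1, 2}  [seen]
{1, 2, 3} --a--> {1, 3}  [seen]
{1, 2, 3} --b--> {0, 1, 2}  [seen]
Reachable DFA states: {0}, {2}, ∅, {1, 3}, {1, 2}, {0, 2}, {0, 1, 2}, {1, 2, 3}.
{0, 1, 2} is among them.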